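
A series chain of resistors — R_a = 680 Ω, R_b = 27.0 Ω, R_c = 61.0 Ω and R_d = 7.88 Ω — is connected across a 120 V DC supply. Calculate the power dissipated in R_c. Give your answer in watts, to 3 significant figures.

1.46 W

The current is common to all series resistors; compute it, then apply P = I²R for the target.
R_total = 680 + 27.0 + 61.0 + 7.88 = 775.9 Ω
I = V / R_total = 120 / 775.9 = 0.1547 A
P_R_c = I² × R_c = (0.1547)² × 61.0 = 1.459 W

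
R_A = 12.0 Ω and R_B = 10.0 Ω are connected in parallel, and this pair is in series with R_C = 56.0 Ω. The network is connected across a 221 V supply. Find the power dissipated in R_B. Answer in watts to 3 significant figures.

38.5 W

Collapse the R_A‖R_B pair into one equivalent R_p; then R_p and R_C form a series string.
R_p = (12.0×10.0)/(12.0+10.0) = 5.455 Ω
R_total = R_p + 56.0 = 5.455 + 56.0 = 61.45 Ω
I = V / R_total = 221 / 61.45 = 3.596 A
Voltage across the parallel pair: V_p = I × R_p = 3.596 × 5.455 = 19.62 V
R_B has V_p across it, so P = V_p²/R_B.
P_R_B = (19.62)² / 10.0 = 38.48 W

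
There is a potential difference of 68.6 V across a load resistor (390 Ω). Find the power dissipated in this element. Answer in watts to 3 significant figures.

12.1 W

Voltage and resistance are given, so P = V²/R is the one-step route.
P = (68.6 V)² / 390 Ω = 12.07 W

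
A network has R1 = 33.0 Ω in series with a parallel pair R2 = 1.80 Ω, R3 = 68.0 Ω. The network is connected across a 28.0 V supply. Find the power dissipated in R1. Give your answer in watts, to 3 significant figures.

Replace R2 and R3 with their parallel equivalent so the circuit becomes R1 in series with R_p.
R_p = (1.80×68.0)/(1.80+68.0) = 1.754 Ω
R_total = 33.0 + 1.754 = 34.75 Ω
I = V / R_total = 28.0 / 34.75 = 0.8057 A
R1 carries the full series current, so P = I²R.
P_R1 = (0.8057)² × 33.0 = 21.42 W

21.4 W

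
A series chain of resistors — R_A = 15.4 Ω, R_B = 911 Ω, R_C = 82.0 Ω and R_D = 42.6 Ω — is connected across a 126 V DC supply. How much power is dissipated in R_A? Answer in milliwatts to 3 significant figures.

221 mW

Since the resistors are in series they all carry the loop current I = V/R_total; the power in any one is I²R.
R_total = 15.4 + 911 + 82.0 + 42.6 = 1051 Ω
I = V / R_total = 126 / 1051 = 0.1199 A
P_R_A = I² × R_A = (0.1199)² × 15.4 = 0.2213 W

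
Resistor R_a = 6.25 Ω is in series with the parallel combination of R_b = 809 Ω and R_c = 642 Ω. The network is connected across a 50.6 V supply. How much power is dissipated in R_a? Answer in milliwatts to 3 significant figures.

First combine the parallel branches into one equivalent R_p, then R_a + R_p is a series pair.
R_p = (809×642)/(809+642) = 357.9 Ω
R_total = 6.25 + 357.9 = 364.2 Ω
I = V / R_total = 50.6 / 364.2 = 0.1389 A
R_a is in the main series path, so its power is I²R_a.
P_R_a = (0.1389)² × 6.25 = 0.1206 W

121 mW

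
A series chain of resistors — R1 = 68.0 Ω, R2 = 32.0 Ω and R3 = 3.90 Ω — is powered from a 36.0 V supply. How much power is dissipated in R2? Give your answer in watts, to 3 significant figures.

In a series string the same current flows through every resistor — find that current, then P = I²R for the one we want.
R_total = 68.0 + 32.0 + 3.90 = 103.9 Ω
I = V / R_total = 36.0 / 103.9 = 0.3465 A
P_R2 = I² × R2 = (0.3465)² × 32.0 = 3.842 W

3.84 W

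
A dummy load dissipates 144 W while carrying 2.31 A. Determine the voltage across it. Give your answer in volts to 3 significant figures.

62.3 V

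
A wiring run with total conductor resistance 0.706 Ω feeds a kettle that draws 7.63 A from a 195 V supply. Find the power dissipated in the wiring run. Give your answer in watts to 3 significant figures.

41.1 W

The wiring run is a series resistance carrying the load current; its dissipation is I²R_line.
The wiring run carries the full 7.63 A.
P_line = I² R_line = (7.630)² × 0.706 = 41.10 W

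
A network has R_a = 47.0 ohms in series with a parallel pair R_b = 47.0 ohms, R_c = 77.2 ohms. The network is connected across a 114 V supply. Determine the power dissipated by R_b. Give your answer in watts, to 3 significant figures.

40.6 W

Replace R_b and R_c with their parallel equivalent so the circuit becomes R_a in series with R_p.
R_p = (47.0×77.2)/(47.0+77.2) = 29.21 Ω
R_total = 47.0 + 29.21 = 76.21 Ω
I = V / R_total = 114 / 76.21 = 1.496 A
Voltage across the parallel pair: V_p = I × R_p = 1.496 × 29.21 = 43.70 V
R_b sees V_p directly, so P = V_p² / R_b.
P_R_b = (43.70)² / 47.0 = 40.63 W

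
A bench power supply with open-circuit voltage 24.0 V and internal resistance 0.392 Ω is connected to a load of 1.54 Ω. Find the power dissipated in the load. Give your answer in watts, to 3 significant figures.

Find the circuit current first, then P = I²R for the load (series elements share I).
I = ε / (r + R) = 24.0 / (0.392 + 1.54) = 12.42 A
P_load = I² R = (12.42)² × 1.54 = 237.6 W

238 W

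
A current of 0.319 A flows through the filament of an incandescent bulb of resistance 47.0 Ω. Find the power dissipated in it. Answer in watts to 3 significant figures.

The current through and the resistance of the element are both given; use P = I²R.
P = (0.3190 A)² × 47.0 Ω = 4.783 W

4.78 W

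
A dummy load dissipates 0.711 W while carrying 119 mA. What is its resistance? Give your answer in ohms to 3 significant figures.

Rearranging the power relation for the two known quantities gives R = P / I².
R = 0.711 / (0.1190)² = 50.21 Ω

50.2 Ω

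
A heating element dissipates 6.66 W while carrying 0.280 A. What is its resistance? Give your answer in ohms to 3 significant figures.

From P = V I = I²R = V²/R, with the two given quantities we get R = P / I².
R = 6.66 / (0.2800)² = 84.95 Ω

84.9 Ω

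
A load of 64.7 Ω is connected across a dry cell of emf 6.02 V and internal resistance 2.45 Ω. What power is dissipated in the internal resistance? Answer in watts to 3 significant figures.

Internal loss is I²r, with I set by the total series resistance r+R.
I = ε / (r + R) = 6.02 / (2.45 + 64.7) = 0.08965 A
P_int = I² r = (0.08965)² × 2.45 = 0.01969 W

0.0197 W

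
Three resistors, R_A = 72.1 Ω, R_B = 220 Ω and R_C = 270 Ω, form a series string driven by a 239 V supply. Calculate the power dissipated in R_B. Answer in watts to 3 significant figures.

Since the resistors are in series they all carry the loop current I = V/R_total; the power in any one is I²R.
R_total = 72.1 + 220 + 270 = 562.1 Ω
I = V / R_total = 239 / 562.1 = 0.4252 A
P_R_B = I² × R_B = (0.4252)² × 220 = 39.77 W

39.8 W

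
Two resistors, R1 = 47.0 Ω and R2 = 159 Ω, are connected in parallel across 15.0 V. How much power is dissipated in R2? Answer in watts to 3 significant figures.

Every branch has 15.0 V across it, so for R2 the power is simply V²/R.
P_R2 = V² / R2 = (15.0)² / 159 Ω = 1.415 W

1.42 W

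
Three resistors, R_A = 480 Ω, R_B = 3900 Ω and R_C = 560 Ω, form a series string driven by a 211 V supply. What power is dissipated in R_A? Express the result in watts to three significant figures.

In a series string the same current flows through every resistor — find that current, then P = I²R for the one we want.
R_total = 480 + 3900 + 560 = 4940 Ω
I = V / R_total = 211 / 4940 = 0.04271 A
P_R_A = I² × R_A = (0.04271)² × 480 = 0.8757 W

0.876 W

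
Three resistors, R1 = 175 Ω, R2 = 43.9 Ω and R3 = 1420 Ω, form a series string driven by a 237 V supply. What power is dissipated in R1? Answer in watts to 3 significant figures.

3.66 W

Every series element carries the same I. Get I from the total resistance, then P = I² × R1.
R_total = 175 + 43.9 + 1420 = 1639 Ω
I = V / R_total = 237 / 1639 = 0.1446 A
P_R1 = I² × R1 = (0.1446)² × 175 = 3.660 W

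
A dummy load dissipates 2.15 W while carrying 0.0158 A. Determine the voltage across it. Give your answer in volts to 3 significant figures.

136 V

The two known quantities fix the third via V = P / I.
V = 2.15 / 0.01580 = 136.1 V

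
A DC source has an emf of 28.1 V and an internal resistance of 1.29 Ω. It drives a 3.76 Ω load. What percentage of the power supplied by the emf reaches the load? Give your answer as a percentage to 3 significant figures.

Efficiency is P_load / P_total. With a series r and R sharing the same I, P = I²R for each, so η = R/(R+r).
η = R / (R + r) = 3.76 / (3.76 + 1.29) = 0.7446

74.5 %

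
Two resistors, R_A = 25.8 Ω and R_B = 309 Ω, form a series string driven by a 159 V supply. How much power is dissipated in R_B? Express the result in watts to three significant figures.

Series elements share the same current, so find I first, then use P = I²R.
R_total = 25.8 + 309 = 334.8 Ω
I = V / R_total = 159 / 334.8 = 0.4749 A
P_R_B = I² × R_B = (0.4749)² × 309 = 69.69 W

69.7 W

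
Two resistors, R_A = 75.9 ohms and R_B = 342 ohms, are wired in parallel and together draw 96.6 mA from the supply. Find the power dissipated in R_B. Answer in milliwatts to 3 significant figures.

105 mW

Parallel branches share V, not I — compute V via R_eq, then use V²/R for the target branch.
1/R_eq = 1/75.9 + 1/342 ⇒ R_eq = 62.11 Ω
V = I_total × R_eq = 0.09660 × 62.11 = 6.000 V
P_R_B = V² / R_B = (6.000)² / 342 = 0.1053 W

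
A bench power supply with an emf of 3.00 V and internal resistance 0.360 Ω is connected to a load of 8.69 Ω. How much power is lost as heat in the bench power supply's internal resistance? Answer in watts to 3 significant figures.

r is in series with the load, so it carries the full circuit current — the loss in it is I²r.
I = ε / (r + R) = 3.00 / (0.360 + 8.69) = 0.3315 A
P_int = I² r = (0.3315)² × 0.360 = 0.03956 W

0.0396 W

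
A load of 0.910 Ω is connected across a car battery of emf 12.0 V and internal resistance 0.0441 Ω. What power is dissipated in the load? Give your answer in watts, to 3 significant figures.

Load and internal resistance form a series loop — compute the loop current, then the load power via I²R.
I = ε / (r + R) = 12.0 / (0.0441 + 0.910) = 12.58 A
P_load = I² R = (12.58)² × 0.910 = 144.0 W

144 W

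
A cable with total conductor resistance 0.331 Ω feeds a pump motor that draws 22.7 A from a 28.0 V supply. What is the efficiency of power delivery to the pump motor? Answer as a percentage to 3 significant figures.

The cable carries the full 22.7 A.
P_line = I² R_line = (22.70)² × 0.331 = 170.6 W
P_source = V I = 28.0 × 22.70 = 635.6 W; P_load = 465.0 W
η = P_load / P_source = 465.0 / 635.6 = 0.7317

73.2 %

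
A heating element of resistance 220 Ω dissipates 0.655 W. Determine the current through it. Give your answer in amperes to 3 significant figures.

The two known quantities fix the third via I = √(P / R).
I = √(0.655 / 220) = 0.05456 A

0.0546 A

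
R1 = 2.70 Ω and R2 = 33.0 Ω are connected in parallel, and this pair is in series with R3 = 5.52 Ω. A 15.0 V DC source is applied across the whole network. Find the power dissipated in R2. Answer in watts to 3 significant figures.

Collapse the R1‖R2 pair into one equivalent R_p; then R_p and R3 form a series string.
R_p = (2.70×33.0)/(2.70+33.0) = 2.496 Ω
R_total = R_p + 5.52 = 2.496 + 5.52 = 8.016 Ω
I = V / R_total = 15.0 / 8.016 = 1.871 A
Voltage across the parallel pair: V_p = I × R_p = 1.871 × 2.496 = 4.670 V
R2 sits across V_p; its power is V_p²/R.
P_R2 = (4.670)² / 33.0 = 0.6610 W

0.661 W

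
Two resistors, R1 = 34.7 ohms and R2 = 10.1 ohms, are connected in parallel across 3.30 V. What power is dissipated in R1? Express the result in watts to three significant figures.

0.314 W

Parallel branches share the same voltage; P = V²/R gives the branch power in one step.
P_R1 = V² / R1 = (3.30)² / 34.7 Ω = 0.3138 W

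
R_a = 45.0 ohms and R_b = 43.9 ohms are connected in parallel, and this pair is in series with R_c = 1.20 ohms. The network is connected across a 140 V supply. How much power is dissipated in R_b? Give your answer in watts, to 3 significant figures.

402 W

First find R_p for the parallel pair, then treat R_p + R_c as a series loop.
R_p = (45.0×43.9)/(45.0+43.9) = 22.22 Ω
R_total = R_p + 1.20 = 22.22 + 1.20 = 23.42 Ω
I = V / R_total = 140 / 23.42 = 5.977 A
Voltage across the parallel pair: V_p = I × R_p = 5.977 × 22.22 = 132.8 V
R_b sits across V_p; its power is V_p²/R.
P_R_b = (132.8)² / 43.9 = 401.9 W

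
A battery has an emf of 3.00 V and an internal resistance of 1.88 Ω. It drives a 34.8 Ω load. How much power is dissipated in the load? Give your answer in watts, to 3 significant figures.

0.233 W

Find the circuit current first, then P = I²R for the load (series elements share I).
I = ε / (r + R) = 3.00 / (1.88 + 34.8) = 0.08179 A
P_load = I² R = (0.08179)² × 34.8 = 0.2328 W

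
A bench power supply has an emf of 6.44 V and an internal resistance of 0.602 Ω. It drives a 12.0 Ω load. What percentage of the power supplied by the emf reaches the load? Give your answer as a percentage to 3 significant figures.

95.2 %

η = P_load/(P_load+P_int) = I²R/(I²R+I²r) = R/(R+r) — the I² cancels for series elements.
η = R / (R + r) = 12.0 / (12.0 + 0.602) = 0.9522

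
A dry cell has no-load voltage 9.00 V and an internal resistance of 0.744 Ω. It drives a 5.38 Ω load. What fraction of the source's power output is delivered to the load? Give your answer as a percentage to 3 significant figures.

87.9 %

η = P_load/(P_load+P_int) = I²R/(I²R+I²r) = R/(R+r) — the I² cancels for series elements.
η = R / (R + r) = 5.38 / (5.38 + 0.744) = 0.8785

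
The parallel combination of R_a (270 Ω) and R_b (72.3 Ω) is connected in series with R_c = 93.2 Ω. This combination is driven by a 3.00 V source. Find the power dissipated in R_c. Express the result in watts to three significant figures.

Collapse the R_a‖R_b pair into one equivalent R_p; then R_p and R_c form a series string.
R_p = (270×72.3)/(270+72.3) = 57.03 Ω
R_total = R_p + 93.2 = 57.03 + 93.2 = 150.2 Ω
I = V / R_total = 3.00 / 150.2 = 0.01997 A
All the supply current flows through R_c; use P = I²R_c.
P_R_c = (0.01997)² × 93.2 = 0.03717 W

0.0372 W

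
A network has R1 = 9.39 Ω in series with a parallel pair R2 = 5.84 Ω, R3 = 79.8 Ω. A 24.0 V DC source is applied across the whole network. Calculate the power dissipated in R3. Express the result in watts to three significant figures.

First combine the parallel branches into one equivalent R_p, then R1 + R_p is a series pair.
R_p = (5.84×79.8)/(5.84+79.8) = 5.442 Ω
R_total = 9.39 + 5.442 = 14.83 Ω
I = V / R_total = 24.0 / 14.83 = 1.618 A
Voltage across the parallel pair: V_p = I × R_p = 1.618 × 5.442 = 8.806 V
With V_p across R3, its power is V_p²/R3.
P_R3 = (8.806)² / 79.8 = 0.9717 W

0.972 W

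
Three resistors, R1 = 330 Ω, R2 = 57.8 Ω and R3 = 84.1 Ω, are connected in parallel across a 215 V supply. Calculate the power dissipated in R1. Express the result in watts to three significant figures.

Each parallel branch sees the full supply voltage, so P = V²/R applies directly to the target branch.
P_R1 = V² / R1 = (215)² / 330 Ω = 140.1 W

140 W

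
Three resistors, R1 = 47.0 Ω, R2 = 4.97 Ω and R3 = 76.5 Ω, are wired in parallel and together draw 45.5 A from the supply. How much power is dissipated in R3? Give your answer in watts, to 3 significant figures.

Only the total current is stated, so first find the parallel equivalent to get the voltage across the combination.
1/R_eq = 1/47.0 + 1/4.97 + 1/76.5 ⇒ R_eq = 4.245 Ω
V = I_total × R_eq = 45.50 × 4.245 = 193.2 V
P_R3 = V² / R3 = (193.2)² / 76.5 = 487.7 W

488 W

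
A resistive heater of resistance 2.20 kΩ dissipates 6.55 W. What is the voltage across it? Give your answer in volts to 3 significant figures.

The two known quantities fix the third via V = √(P R).
V = √(6.55 × 2200) = 120.0 V

120 V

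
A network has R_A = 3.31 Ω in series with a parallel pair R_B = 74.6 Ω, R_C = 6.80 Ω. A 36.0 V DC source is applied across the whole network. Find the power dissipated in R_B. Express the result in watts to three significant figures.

7.41 W

First combine the parallel branches into one equivalent R_p, then R_A + R_p is a series pair.
R_p = (74.6×6.80)/(74.6+6.80) = 6.232 Ω
R_total = 3.31 + 6.232 = 9.542 Ω
I = V / R_total = 36.0 / 9.542 = 3.773 A
Voltage across the parallel pair: V_p = I × R_p = 3.773 × 6.232 = 23.51 V
R_B sees V_p directly, so P = V_p² / R_B.
P_R_B = (23.51)² / 74.6 = 7.410 W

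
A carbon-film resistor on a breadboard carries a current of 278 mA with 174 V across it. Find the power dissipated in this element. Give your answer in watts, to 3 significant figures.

48.4 W

With V and I both given, power follows immediately from P = V I.
P = 174 V × 0.2780 A = 48.37 W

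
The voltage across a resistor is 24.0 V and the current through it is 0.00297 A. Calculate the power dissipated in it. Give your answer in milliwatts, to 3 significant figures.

Since both terminal voltage and current are stated, P = V I gives the power in one step.
P = 24.0 V × 0.002970 A = 0.07128 W

71.3 mW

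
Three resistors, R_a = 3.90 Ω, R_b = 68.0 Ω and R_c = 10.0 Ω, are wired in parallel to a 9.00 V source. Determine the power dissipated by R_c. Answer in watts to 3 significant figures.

8.10 W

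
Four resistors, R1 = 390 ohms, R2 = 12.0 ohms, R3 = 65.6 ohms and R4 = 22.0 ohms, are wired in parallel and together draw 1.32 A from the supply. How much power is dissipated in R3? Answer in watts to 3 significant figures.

1.24 W

We need the common branch voltage; get it from I_total × R_eq, then P = V²/R for the branch.
1/R_eq = 1/390 + 1/12.0 + 1/65.6 + 1/22.0 ⇒ R_eq = 6.821 Ω
V = I_total × R_eq = 1.320 × 6.821 = 9.004 V
P_R3 = V² / R3 = (9.004)² / 65.6 = 1.236 W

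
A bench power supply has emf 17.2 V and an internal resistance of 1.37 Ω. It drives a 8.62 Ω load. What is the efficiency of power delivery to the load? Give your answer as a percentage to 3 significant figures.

Both r and R carry the same current, so the power split is just the resistance split: η = R/(R+r).
η = R / (R + r) = 8.62 / (8.62 + 1.37) = 0.8629

86.3 %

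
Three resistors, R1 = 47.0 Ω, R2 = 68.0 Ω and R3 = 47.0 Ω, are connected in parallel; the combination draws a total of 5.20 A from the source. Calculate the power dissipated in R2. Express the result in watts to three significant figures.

121 W

Parallel branches share V, not I — compute V via R_eq, then use V²/R for the target branch.
1/R_eq = 1/47.0 + 1/68.0 + 1/47.0 ⇒ R_eq = 17.46 Ω
V = I_total × R_eq = 5.200 × 17.46 = 90.82 V
P_R2 = V² / R2 = (90.82)² / 68.0 = 121.3 W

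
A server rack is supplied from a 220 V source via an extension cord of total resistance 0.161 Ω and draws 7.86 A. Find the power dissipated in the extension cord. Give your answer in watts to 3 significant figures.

9.95 W

The extension cord and load are in series, so the same current flows in both; the loss is I²R_line.
The extension cord carries the full 7.86 A.
P_line = I² R_line = (7.860)² × 0.161 = 9.947 W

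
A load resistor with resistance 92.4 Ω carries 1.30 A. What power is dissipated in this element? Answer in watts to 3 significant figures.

156 W

The current through and the resistance of the element are both given; use P = I²R.
P = (1.300 A)² × 92.4 Ω = 156.2 W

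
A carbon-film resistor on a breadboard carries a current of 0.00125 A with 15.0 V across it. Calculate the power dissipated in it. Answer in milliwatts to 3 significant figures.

18.8 mW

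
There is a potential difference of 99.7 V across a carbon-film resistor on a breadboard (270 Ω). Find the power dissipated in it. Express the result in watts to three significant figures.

36.8 W

We know the drop across the element and its resistance — P = V²/R, one step.
P = (99.7 V)² / 270 Ω = 36.82 W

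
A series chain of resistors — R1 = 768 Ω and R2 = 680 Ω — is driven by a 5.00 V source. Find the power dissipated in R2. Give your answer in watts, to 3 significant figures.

0.00811 W

The current is common to all series resistors; compute it, then apply P = I²R for the target.
R_total = 768 + 680 = 1448 Ω
I = V / R_total = 5.00 / 1448 = 0.003453 A
P_R2 = I² × R2 = (0.003453)² × 680 = 0.008108 W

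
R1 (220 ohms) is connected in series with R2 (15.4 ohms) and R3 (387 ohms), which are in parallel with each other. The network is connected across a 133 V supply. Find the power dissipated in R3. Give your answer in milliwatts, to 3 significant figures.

Reduce the parallel pair to R_p first; the network is then a simple series string.
R_p = (15.4×387)/(15.4+387) = 14.81 Ω
R_total = 220 + 14.81 = 234.8 Ω
I = V / R_total = 133 / 234.8 = 0.5664 A
Voltage across the parallel pair: V_p = I × R_p = 0.5664 × 14.81 = 8.389 V
With V_p across R3, its power is V_p²/R3.
P_R3 = (8.389)² / 387 = 0.1818 W

182 mW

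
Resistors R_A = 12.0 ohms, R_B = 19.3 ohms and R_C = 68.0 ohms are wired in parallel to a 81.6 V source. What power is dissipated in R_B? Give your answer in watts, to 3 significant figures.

345 W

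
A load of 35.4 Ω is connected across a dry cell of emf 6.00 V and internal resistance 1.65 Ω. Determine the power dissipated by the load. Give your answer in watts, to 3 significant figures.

Find the circuit current first, then P = I²R for the load (series elements share I).
I = ε / (r + R) = 6.00 / (1.65 + 35.4) = 0.1619 A
P_load = I² R = (0.1619)² × 35.4 = 0.9284 W

0.928 W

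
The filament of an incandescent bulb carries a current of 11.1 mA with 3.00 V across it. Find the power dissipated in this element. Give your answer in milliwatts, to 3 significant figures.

Since both terminal voltage and current are stated, P = V I gives the power in one step.
P = 3.00 V × 0.01110 A = 0.03330 W

33.3 mW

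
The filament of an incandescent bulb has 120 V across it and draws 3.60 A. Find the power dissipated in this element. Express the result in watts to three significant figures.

V and I are known directly — P = V I, no intermediate step needed.
P = 120 V × 3.600 A = 432.0 W

432 W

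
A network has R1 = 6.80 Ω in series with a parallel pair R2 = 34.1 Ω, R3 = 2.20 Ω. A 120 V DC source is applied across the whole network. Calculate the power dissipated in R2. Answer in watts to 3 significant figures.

22.9 W

Reduce the parallel pair to R_p first; the network is then a simple series string.
R_p = (34.1×2.20)/(34.1+2.20) = 2.067 Ω
R_total = 6.80 + 2.067 = 8.867 Ω
I = V / R_total = 120 / 8.867 = 13.53 A
Voltage across the parallel pair: V_p = I × R_p = 13.53 × 2.067 = 27.97 V
With V_p across R2, its power is V_p²/R2.
P_R2 = (27.97)² / 34.1 = 22.94 W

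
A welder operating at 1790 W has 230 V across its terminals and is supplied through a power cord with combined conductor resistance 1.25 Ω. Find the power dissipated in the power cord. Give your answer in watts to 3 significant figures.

The power cord is a series resistance carrying the load current; its dissipation is I²R_line.
I = P / V = 1790 / 230 = 7.783 A through the power cord.
P_line = I² R_line = (7.783)² × 1.25 = 75.71 W

75.7 W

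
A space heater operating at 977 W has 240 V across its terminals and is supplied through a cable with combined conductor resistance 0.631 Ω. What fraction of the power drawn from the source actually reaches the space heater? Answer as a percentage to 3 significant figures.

I = P / V = 977 / 240 = 4.071 A through the cable.
P_line = I² R_line = (4.071)² × 0.631 = 10.46 W
P_source = P_load + P_line = 977.0 + 10.46 = 987.5 W
η = P_load / P_source = 977.0 / 987.5 = 0.9894

98.9 %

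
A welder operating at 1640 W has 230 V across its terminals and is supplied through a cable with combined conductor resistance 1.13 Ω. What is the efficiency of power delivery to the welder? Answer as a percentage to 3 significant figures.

96.6 %

I = P / V = 1640 / 230 = 7.130 A through the cable.
P_line = I² R_line = (7.130)² × 1.13 = 57.45 W
P_source = P_load + P_line = 1640 + 57.45 = 1697 W
η = P_load / P_source = 1640 / 1697 = 0.9662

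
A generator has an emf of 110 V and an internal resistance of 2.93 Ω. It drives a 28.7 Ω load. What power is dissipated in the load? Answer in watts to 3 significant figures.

With r and R in series, I = ε/(r+R); the load dissipates I²R.
I = ε / (r + R) = 110 / (2.93 + 28.7) = 3.478 A
P_load = I² R = (3.478)² × 28.7 = 347.1 W

347 W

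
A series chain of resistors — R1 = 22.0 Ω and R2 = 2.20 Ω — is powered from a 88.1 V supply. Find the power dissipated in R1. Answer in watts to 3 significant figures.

Series elements share the same current, so find I first, then use P = I²R.
R_total = 22.0 + 2.20 = 24.20 Ω
I = V / R_total = 88.1 / 24.20 = 3.640 A
P_R1 = I² × R1 = (3.640)² × 22.0 = 291.6 W

292 W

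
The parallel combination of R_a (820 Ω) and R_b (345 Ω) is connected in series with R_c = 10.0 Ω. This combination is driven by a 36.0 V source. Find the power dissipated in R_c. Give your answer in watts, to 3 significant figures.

0.203 W

Collapse the R_a‖R_b pair into one equivalent R_p; then R_p and R_c form a series string.
R_p = (820×345)/(820+345) = 242.8 Ω
R_total = R_p + 10.0 = 242.8 + 10.0 = 252.8 Ω
I = V / R_total = 36.0 / 252.8 = 0.1424 A
R_c carries the full series current, so P = I²R.
P_R_c = (0.1424)² × 10.0 = 0.2027 W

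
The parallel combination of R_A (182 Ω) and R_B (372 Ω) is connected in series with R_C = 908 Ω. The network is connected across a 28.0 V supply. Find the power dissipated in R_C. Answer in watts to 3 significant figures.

0.671 W

Combine R_A and R_B into their parallel equivalent first, reducing the network to two series resistors.
R_p = (182×372)/(182+372) = 122.2 Ω
R_total = R_p + 908 = 122.2 + 908 = 1030 Ω
I = V / R_total = 28.0 / 1030 = 0.02718 A
R_C carries the full series current, so P = I²R.
P_R_C = (0.02718)² × 908 = 0.6707 W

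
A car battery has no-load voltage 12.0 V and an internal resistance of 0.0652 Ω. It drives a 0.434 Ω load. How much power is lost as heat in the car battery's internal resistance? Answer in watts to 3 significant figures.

r is in series with the load, so it carries the full circuit current — the loss in it is I²r.
I = ε / (r + R) = 12.0 / (0.0652 + 0.434) = 24.04 A
P_int = I² r = (24.04)² × 0.0652 = 37.68 W

37.7 W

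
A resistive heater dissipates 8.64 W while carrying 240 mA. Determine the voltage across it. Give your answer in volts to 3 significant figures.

36.0 V

Rearranging the power relation for the two known quantities gives V = P / I.
V = 8.64 / 0.2400 = 36.00 V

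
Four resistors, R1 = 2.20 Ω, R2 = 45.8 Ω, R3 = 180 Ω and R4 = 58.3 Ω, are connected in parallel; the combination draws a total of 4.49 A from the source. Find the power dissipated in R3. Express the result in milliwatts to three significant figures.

450 mW

Parallel branches share V, not I — compute V via R_eq, then use V²/R for the target branch.
1/R_eq = 1/2.20 + 1/45.8 + 1/180 + 1/58.3 ⇒ R_eq = 2.004 Ω
V = I_total × R_eq = 4.490 × 2.004 = 8.996 V
P_R3 = V² / R3 = (8.996)² / 180 = 0.4496 W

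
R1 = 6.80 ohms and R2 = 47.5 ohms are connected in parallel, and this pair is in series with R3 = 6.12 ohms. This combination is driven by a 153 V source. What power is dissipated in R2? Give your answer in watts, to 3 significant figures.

Combine R1 and R2 into their parallel equivalent first, reducing the network to two series resistors.
R_p = (6.80×47.5)/(6.80+47.5) = 5.948 Ω
R_total = R_p + 6.12 = 5.948 + 6.12 = 12.07 Ω
I = V / R_total = 153 / 12.07 = 12.68 A
Voltage across the parallel pair: V_p = I × R_p = 12.68 × 5.948 = 75.41 V
Use P = V²/R for R2 with V = V_p.
P_R2 = (75.41)² / 47.5 = 119.7 W

120 W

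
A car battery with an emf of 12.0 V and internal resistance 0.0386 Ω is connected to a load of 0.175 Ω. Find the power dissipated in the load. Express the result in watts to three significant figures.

The internal resistance and the load are in series, so the same I flows through both; get I from ε/(r+R), then I²R for the load.
I = ε / (r + R) = 12.0 / (0.0386 + 0.175) = 56.18 A
P_load = I² R = (56.18)² × 0.175 = 552.3 W

552 W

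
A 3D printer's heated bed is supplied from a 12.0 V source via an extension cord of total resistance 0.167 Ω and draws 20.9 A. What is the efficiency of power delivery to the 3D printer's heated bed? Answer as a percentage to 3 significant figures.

The extension cord carries the full 20.9 A.
P_line = I² R_line = (20.90)² × 0.167 = 72.95 W
P_source = V I = 12.0 × 20.90 = 250.8 W; P_load = 177.9 W
η = P_load / P_source = 177.9 / 250.8 = 0.7091

70.9 %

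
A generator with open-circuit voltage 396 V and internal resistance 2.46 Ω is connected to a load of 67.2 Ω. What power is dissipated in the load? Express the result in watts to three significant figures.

The internal resistance and the load are in series, so the same I flows through both; get I from ε/(r+R), then I²R for the load.
I = ε / (r + R) = 396 / (2.46 + 67.2) = 5.685 A
P_load = I² R = (5.685)² × 67.2 = 2172 W

2170 W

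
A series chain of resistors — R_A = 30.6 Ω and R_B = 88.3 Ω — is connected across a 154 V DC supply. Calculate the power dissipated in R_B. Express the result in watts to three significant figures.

In a series string the same current flows through every resistor — find that current, then P = I²R for the one we want.
R_total = 30.6 + 88.3 = 118.9 Ω
I = V / R_total = 154 / 118.9 = 1.295 A
P_R_B = I² × R_B = (1.295)² × 88.3 = 148.1 W

148 W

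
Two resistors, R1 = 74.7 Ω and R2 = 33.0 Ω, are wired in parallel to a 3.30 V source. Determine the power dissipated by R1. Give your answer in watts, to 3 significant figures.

0.146 W

Every branch has 3.30 V across it, so for R1 the power is simply V²/R.
P_R1 = V² / R1 = (3.30)² / 74.7 Ω = 0.1458 W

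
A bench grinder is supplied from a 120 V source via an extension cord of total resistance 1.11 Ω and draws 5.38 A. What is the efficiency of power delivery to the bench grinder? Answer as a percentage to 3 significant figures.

95.0 %

The extension cord carries the full 5.38 A.
P_line = I² R_line = (5.380)² × 1.11 = 32.13 W
P_source = V I = 120 × 5.380 = 645.6 W; P_load = 613.5 W
η = P_load / P_source = 613.5 / 645.6 = 0.9502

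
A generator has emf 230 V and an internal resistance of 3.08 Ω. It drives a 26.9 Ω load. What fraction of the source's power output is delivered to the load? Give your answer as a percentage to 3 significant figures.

η = P_load/(P_load+P_int) = I²R/(I²R+I²r) = R/(R+r) — the I² cancels for series elements.
η = R / (R + r) = 26.9 / (26.9 + 3.08) = 0.8973

89.7 %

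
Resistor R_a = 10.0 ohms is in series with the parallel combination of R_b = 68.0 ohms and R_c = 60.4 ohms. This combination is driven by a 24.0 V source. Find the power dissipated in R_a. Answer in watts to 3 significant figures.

3.27 W

Replace R_b and R_c with their parallel equivalent so the circuit becomes R_a in series with R_p.
R_p = (68.0×60.4)/(68.0+60.4) = 31.99 Ω
R_total = 10.0 + 31.99 = 41.99 Ω
I = V / R_total = 24.0 / 41.99 = 0.5716 A
R_a is in the main series path, so its power is I²R_a.
P_R_a = (0.5716)² × 10.0 = 3.267 W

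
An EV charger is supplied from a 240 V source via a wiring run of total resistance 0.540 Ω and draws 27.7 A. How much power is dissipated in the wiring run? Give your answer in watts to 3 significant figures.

The wiring run and load are in series, so the same current flows in both; the loss is I²R_line.
The wiring run carries the full 27.7 A.
P_line = I² R_line = (27.70)² × 0.540 = 414.3 W

414 W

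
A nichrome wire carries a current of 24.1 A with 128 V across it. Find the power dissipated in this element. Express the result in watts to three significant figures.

3080 W

With V and I both given, power follows immediately from P = V I.
P = 128 V × 24.10 A = 3085 W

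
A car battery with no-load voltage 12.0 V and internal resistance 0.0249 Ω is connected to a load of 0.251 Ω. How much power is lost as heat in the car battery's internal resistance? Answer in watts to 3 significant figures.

Internal loss is I²r, with I set by the total series resistance r+R.
I = ε / (r + R) = 12.0 / (0.0249 + 0.251) = 43.49 A
P_int = I² r = (43.49)² × 0.0249 = 47.10 W

47.1 W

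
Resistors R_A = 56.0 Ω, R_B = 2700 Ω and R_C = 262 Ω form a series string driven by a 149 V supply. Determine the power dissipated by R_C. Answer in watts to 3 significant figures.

Series elements share the same current, so find I first, then use P = I²R.
R_total = 56.0 + 2700 + 262 = 3018 Ω
I = V / R_total = 149 / 3018 = 0.04937 A
P_R_C = I² × R_C = (0.04937)² × 262 = 0.6386 W

0.639 W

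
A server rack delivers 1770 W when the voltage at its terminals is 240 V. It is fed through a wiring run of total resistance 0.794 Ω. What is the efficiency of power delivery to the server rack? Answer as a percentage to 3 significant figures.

97.6 %

I = P / V = 1770 / 240 = 7.375 A through the wiring run.
P_line = I² R_line = (7.375)² × 0.794 = 43.19 W
P_source = P_load + P_line = 1770 + 43.19 = 1813 W
η = P_load / P_source = 1770 / 1813 = 0.9762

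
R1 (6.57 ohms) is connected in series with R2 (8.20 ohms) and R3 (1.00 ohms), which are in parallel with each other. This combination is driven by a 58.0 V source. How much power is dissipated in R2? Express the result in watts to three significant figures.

First combine the parallel branches into one equivalent R_p, then R1 + R_p is a series pair.
R_p = (8.20×1.00)/(8.20+1.00) = 0.8913 Ω
R_total = 6.57 + 0.8913 = 7.461 Ω
I = V / R_total = 58.0 / 7.461 = 7.773 A
Voltage across the parallel pair: V_p = I × R_p = 7.773 × 0.8913 = 6.929 V
With V_p across R2, its power is V_p²/R2.
P_R2 = (6.929)² / 8.20 = 5.854 W

5.85 W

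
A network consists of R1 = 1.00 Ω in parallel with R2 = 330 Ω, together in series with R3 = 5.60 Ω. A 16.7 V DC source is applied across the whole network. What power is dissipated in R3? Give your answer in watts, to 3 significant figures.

Collapse the R1‖R2 pair into one equivalent R_p; then R_p and R3 form a series string.
R_p = (1.00×330)/(1.00+330) = 0.9970 Ω
R_total = R_p + 5.60 = 0.9970 + 5.60 = 6.597 Ω
I = V / R_total = 16.7 / 6.597 = 2.531 A
R3 is the series element, so its power is I²R.
P_R3 = (2.531)² × 5.60 = 35.89 W

35.9 W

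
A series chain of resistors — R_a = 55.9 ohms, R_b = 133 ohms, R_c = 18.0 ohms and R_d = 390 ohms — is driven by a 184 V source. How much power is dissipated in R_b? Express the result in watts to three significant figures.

Every series element carries the same I. Get I from the total resistance, then P = I² × R_b.
R_total = 55.9 + 133 + 18.0 + 390 = 596.9 Ω
I = V / R_total = 184 / 596.9 = 0.3083 A
P_R_b = I² × R_b = (0.3083)² × 133 = 12.64 W

12.6 W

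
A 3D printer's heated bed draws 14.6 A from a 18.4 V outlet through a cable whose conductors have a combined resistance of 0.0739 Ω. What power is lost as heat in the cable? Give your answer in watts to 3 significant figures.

The cable and load are in series, so the same current flows in both; the loss is I²R_line.
The cable carries the full 14.6 A.
P_line = I² R_line = (14.60)² × 0.0739 = 15.75 W

15.8 W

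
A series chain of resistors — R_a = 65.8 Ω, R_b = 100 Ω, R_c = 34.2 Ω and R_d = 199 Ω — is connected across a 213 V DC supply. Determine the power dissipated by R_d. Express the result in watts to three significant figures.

The current is common to all series resistors; compute it, then apply P = I²R for the target.
R_total = 65.8 + 100 + 34.2 + 199 = 399.0 Ω
I = V / R_total = 213 / 399.0 = 0.5338 A
P_R_d = I² × R_d = (0.5338)² × 199 = 56.71 W

56.7 W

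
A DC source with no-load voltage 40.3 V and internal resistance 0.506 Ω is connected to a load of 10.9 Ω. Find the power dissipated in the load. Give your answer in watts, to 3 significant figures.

136 W

The internal resistance and the load are in series, so the same I flows through both; get I from ε/(r+R), then I²R for the load.
I = ε / (r + R) = 40.3 / (0.506 + 10.9) = 3.533 A
P_load = I² R = (3.533)² × 10.9 = 136.1 W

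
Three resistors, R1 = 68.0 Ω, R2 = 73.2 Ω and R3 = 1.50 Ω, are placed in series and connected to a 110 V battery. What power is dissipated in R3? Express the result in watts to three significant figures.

0.891 W

Every series element carries the same I. Get I from the total resistance, then P = I² × R3.
R_total = 68.0 + 73.2 + 1.50 = 142.7 Ω
I = V / R_total = 110 / 142.7 = 0.7708 A
P_R3 = I² × R3 = (0.7708)² × 1.50 = 0.8913 W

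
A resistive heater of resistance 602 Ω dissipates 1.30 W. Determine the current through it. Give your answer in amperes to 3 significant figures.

0.0465 A

The two known quantities fix the third via I = √(P / R).
I = √(1.30 / 602) = 0.04647 A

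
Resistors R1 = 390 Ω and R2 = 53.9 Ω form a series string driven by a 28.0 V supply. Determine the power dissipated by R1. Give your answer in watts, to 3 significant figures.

1.55 W

The current is common to all series resistors; compute it, then apply P = I²R for the target.
R_total = 390 + 53.9 = 443.9 Ω
I = V / R_total = 28.0 / 443.9 = 0.06308 A
P_R1 = I² × R1 = (0.06308)² × 390 = 1.552 W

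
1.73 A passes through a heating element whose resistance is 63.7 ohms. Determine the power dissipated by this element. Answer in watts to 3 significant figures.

Knowing I and R, the power is just I²R — no need to find V first.
P = (1.730 A)² × 63.7 Ω = 190.6 W

191 W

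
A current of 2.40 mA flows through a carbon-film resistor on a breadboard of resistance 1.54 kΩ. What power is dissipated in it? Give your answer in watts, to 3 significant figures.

0.00887 W

Knowing I and R, the power is just I²R — no need to find V first.
P = (0.002400 A)² × 1540 Ω = 0.008870 W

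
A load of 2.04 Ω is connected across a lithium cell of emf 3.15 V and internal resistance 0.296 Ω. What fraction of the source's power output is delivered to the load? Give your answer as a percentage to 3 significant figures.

η = P_load/(P_load+P_int) = I²R/(I²R+I²r) = R/(R+r) — the I² cancels for series elements.
η = R / (R + r) = 2.04 / (2.04 + 0.296) = 0.8733

87.3 %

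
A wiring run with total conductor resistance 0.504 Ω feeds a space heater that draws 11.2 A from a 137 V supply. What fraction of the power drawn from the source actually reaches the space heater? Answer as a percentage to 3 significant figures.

The wiring run carries the full 11.2 A.
P_line = I² R_line = (11.20)² × 0.504 = 63.22 W
P_source = V I = 137 × 11.20 = 1534 W; P_load = 1471 W
η = P_load / P_source = 1471 / 1534 = 0.9588

95.9 %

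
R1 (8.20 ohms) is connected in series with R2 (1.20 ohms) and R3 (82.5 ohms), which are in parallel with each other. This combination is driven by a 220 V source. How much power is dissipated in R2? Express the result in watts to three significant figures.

641 W

First combine the parallel branches into one equivalent R_p, then R1 + R_p is a series pair.
R_p = (1.20×82.5)/(1.20+82.5) = 1.183 Ω
R_total = 8.20 + 1.183 = 9.383 Ω
I = V / R_total = 220 / 9.383 = 23.45 A
Voltage across the parallel pair: V_p = I × R_p = 23.45 × 1.183 = 27.73 V
R2 is across V_p, so use P = V²/R for that branch.
P_R2 = (27.73)² / 1.20 = 640.9 W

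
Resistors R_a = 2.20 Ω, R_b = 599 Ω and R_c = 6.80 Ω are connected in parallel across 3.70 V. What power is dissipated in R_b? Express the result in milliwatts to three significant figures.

22.9 mW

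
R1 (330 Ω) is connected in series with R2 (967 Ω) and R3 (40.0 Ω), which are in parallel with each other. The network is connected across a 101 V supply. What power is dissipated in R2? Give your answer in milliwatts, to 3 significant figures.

115 mW

Reduce the parallel pair to R_p first; the network is then a simple series string.
R_p = (967×40.0)/(967+40.0) = 38.41 Ω
R_total = 330 + 38.41 = 368.4 Ω
I = V / R_total = 101 / 368.4 = 0.2742 A
Voltage across the parallel pair: V_p = I × R_p = 0.2742 × 38.41 = 10.53 V
R2 is across V_p, so use P = V²/R for that branch.
P_R2 = (10.53)² / 967 = 0.1147 W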